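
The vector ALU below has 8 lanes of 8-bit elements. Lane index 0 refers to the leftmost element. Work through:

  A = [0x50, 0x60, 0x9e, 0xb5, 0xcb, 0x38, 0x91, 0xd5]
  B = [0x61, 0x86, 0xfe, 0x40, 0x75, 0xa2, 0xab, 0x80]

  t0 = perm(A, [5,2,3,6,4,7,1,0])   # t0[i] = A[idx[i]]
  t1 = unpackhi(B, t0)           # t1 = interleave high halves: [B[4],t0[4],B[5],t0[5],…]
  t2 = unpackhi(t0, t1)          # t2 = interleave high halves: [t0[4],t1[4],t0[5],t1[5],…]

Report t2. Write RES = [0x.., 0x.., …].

→ t0 |38|9e|b5|91|cb|d5|60|50|
→ t1 |75|cb|a2|d5|ab|60|80|50|
→ t2 |cb|ab|d5|60|60|80|50|50|

RES = [0xcb, 0xab, 0xd5, 0x60, 0x60, 0x80, 0x50, 0x50]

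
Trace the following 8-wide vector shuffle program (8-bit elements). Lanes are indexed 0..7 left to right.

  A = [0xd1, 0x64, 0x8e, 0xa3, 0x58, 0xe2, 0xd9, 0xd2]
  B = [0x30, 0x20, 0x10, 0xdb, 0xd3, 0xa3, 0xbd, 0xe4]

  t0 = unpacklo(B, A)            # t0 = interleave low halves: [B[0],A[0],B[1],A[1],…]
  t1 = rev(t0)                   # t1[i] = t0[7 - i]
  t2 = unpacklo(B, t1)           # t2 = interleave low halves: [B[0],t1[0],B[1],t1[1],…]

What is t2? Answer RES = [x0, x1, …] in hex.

RES = [ 0x30  0xa3  0x20  0xdb  0x10  0x8e  0xdb  0x10 ]

→ t0 |30|d1|20|64|10|8e|db|a3|
→ t1 |a3|db|8e|10|64|20|d1|30|
→ t2 |30|a3|20|db|10|8e|db|10|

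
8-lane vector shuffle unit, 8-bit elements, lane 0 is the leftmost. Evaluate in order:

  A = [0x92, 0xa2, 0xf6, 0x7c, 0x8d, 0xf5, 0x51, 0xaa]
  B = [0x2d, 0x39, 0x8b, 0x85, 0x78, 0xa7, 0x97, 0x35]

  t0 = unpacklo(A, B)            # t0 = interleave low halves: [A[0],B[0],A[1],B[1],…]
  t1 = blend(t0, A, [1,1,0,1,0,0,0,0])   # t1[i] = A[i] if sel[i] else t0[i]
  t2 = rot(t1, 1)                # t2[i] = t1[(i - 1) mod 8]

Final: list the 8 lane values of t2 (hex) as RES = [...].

t0 = [0x92, 0x2d, 0xa2, 0x39, 0xf6, 0x8b, 0x7c, 0x85]
t1 = [0x92, 0xa2, 0xa2, 0x7c, 0xf6, 0x8b, 0x7c, 0x85]
t2 = [0x85, 0x92, 0xa2, 0xa2, 0x7c, 0xf6, 0x8b, 0x7c]

RES = [ 0x85  0x92  0xa2  0xa2  0x7c  0xf6  0x8b  0x7c ]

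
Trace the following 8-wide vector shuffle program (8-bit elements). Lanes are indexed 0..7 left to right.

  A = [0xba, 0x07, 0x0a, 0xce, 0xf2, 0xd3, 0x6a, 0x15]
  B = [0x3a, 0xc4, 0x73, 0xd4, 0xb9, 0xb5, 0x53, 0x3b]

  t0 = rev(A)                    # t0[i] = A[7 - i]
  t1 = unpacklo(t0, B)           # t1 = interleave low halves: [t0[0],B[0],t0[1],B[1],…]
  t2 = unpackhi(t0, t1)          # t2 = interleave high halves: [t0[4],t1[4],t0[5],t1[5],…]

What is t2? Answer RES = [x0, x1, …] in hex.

→ t0 |15|6a|d3|f2|ce|0a|07|ba|
→ t1 |15|3a|6a|c4|d3|73|f2|d4|
→ t2 |ce|d3|0a|73|07|f2|ba|d4|

RES = [0xce, 0xd3, 0x0a, 0x73, 0x07, 0xf2, 0xba, 0xd4]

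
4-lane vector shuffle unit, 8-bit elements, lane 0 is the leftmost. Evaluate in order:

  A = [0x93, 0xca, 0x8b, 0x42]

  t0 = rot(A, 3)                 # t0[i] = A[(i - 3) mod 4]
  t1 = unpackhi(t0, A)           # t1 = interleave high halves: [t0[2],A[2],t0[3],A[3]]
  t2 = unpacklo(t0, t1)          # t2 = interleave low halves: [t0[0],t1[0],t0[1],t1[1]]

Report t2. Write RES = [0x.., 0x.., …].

RES = [ 0xca  0x42  0x8b  0x8b ]

  t0: ca 8b 42 93
  t1: 42 8b 93 42
  t2: ca 42 8b 8b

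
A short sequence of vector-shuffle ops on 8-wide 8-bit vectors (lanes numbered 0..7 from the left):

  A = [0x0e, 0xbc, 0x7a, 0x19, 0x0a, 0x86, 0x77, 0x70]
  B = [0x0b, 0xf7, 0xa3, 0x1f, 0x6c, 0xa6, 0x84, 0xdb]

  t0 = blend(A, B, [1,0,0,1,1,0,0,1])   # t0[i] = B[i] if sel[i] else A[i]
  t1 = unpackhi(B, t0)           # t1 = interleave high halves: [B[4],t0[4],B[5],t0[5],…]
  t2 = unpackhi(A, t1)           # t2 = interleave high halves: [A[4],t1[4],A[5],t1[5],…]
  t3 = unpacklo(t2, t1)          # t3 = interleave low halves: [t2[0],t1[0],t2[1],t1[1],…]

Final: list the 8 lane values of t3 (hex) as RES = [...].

RES = [0x0a, 0x6c, 0x84, 0x6c, 0x86, 0xa6, 0x77, 0x86]

→ t0 |0b|bc|7a|1f|6c|86|77|db|
→ t1 |6c|6c|a6|86|84|77|db|db|
→ t2 |0a|84|86|77|77|db|70|db|
→ t3 |0a|6c|84|6c|86|a6|77|86|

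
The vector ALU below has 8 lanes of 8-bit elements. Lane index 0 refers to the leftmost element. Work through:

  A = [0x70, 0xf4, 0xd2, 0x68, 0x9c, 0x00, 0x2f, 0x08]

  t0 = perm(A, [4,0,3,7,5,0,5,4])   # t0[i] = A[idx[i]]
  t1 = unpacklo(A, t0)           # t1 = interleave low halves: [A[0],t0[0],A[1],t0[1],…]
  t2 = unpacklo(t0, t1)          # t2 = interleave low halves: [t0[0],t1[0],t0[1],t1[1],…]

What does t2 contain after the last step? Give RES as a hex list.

RES = [0x9c, 0x70, 0x70, 0x9c, 0x68, 0xf4, 0x08, 0x70]

t0 = [0x9c, 0x70, 0x68, 0x08, 0x00, 0x70, 0x00, 0x9c]
t1 = [0x70, 0x9c, 0xf4, 0x70, 0xd2, 0x68, 0x68, 0x08]
t2 = [0x9c, 0x70, 0x70, 0x9c, 0x68, 0xf4, 0x08, 0x70]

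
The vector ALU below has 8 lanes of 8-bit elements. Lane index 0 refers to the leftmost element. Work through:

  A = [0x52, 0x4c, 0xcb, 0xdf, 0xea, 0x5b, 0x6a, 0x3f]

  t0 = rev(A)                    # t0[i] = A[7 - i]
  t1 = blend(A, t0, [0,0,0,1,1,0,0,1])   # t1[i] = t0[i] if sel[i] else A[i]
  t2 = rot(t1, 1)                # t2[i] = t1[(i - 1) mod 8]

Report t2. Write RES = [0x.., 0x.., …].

  t0: 3f 6a 5b ea df cb 4c 52
  t1: 52 4c cb ea df 5b 6a 52
  t2: 52 52 4c cb ea df 5b 6a

RES = [0x52, 0x52, 0x4c, 0xcb, 0xea, 0xdf, 0x5b, 0x6a]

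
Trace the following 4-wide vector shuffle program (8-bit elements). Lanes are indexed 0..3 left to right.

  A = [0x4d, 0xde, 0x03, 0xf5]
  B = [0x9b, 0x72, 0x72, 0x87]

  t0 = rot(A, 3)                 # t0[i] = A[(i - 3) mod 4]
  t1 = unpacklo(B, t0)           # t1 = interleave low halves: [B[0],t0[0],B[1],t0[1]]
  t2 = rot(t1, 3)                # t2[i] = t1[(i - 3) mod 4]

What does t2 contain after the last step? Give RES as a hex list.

RES = [ 0xde  0x72  0x03  0x9b ]

→ t0 |de|03|f5|4d|
→ t1 |9b|de|72|03|
→ t2 |de|72|03|9b|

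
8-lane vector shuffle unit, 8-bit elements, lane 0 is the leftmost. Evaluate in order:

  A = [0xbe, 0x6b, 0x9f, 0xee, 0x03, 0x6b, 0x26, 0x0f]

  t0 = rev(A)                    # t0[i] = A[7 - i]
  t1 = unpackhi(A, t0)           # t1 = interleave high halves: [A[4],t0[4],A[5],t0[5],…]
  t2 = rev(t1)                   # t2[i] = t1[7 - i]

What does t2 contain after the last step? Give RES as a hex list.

  t0: 0f 26 6b 03 ee 9f 6b be
  t1: 03 ee 6b 9f 26 6b 0f be
  t2: be 0f 6b 26 9f 6b ee 03

RES = [0xbe, 0x0f, 0x6b, 0x26, 0x9f, 0x6b, 0xee, 0x03]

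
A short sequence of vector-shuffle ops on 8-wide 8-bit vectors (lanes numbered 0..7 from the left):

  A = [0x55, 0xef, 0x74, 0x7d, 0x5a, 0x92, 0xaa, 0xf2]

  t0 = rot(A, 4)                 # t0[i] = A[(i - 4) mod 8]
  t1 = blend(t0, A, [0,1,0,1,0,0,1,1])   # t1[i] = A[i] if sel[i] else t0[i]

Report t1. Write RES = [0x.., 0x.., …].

RES = [ 0x5a  0xef  0xaa  0x7d  0x55  0xef  0xaa  0xf2 ]

→ t0 |5a|92|aa|f2|55|ef|74|7d|
→ t1 |5a|ef|aa|7d|55|ef|aa|f2|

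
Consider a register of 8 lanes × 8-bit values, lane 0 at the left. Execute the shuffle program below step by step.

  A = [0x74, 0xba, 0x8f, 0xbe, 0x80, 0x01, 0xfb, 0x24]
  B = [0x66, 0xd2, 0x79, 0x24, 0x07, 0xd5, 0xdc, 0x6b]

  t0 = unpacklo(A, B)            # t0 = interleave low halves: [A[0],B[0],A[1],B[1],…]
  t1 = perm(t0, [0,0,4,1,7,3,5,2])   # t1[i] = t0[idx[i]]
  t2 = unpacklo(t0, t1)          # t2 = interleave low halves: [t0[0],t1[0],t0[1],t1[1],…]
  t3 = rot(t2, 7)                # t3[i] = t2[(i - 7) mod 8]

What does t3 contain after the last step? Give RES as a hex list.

RES = [ 0x74  0x66  0x74  0xba  0x8f  0xd2  0x66  0x74 ]

  t0: 74 66 ba d2 8f 79 be 24
  t1: 74 74 8f 66 24 d2 79 ba
  t2: 74 74 66 74 ba 8f d2 66
  t3: 74 66 74 ba 8f d2 66 74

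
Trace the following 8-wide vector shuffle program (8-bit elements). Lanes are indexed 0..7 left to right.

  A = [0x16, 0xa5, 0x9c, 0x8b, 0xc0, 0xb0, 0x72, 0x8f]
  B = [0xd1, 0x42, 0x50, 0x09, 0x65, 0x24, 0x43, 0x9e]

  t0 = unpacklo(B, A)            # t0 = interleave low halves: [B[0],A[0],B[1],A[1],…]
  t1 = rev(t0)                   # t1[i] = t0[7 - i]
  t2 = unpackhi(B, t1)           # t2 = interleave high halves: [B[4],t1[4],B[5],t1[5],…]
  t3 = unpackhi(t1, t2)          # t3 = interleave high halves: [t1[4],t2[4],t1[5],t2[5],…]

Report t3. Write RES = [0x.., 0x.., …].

→ t0 |d1|16|42|a5|50|9c|09|8b|
→ t1 |8b|09|9c|50|a5|42|16|d1|
→ t2 |65|a5|24|42|43|16|9e|d1|
→ t3 |a5|43|42|16|16|9e|d1|d1|

RES = [0xa5, 0x43, 0x42, 0x16, 0x16, 0x9e, 0xd1, 0xd1]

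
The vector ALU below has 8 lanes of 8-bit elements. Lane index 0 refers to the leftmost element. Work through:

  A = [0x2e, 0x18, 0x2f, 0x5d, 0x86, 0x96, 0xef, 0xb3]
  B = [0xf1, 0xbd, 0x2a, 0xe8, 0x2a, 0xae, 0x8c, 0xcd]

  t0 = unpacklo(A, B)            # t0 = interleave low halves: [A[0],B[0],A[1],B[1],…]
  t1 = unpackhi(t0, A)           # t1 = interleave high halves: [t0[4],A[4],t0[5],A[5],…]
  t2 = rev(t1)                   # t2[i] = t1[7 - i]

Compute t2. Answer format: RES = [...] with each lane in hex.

→ t0 |2e|f1|18|bd|2f|2a|5d|e8|
→ t1 |2f|86|2a|96|5d|ef|e8|b3|
→ t2 |b3|e8|ef|5d|96|2a|86|2f|

RES = [0xb3, 0xe8, 0xef, 0x5d, 0x96, 0x2a, 0x86, 0x2f]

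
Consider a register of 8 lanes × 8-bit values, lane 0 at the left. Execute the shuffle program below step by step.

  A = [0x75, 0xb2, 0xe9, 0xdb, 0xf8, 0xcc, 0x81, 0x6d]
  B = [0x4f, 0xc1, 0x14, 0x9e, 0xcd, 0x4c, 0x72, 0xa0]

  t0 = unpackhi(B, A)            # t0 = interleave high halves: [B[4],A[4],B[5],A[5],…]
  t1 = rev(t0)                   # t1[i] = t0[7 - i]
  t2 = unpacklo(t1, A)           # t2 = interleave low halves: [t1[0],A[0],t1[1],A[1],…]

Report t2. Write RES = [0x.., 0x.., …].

→ t0 |cd|f8|4c|cc|72|81|a0|6d|
→ t1 |6d|a0|81|72|cc|4c|f8|cd|
→ t2 |6d|75|a0|b2|81|e9|72|db|

RES = [ 0x6d  0x75  0xa0  0xb2  0x81  0xe9  0x72  0xdb ]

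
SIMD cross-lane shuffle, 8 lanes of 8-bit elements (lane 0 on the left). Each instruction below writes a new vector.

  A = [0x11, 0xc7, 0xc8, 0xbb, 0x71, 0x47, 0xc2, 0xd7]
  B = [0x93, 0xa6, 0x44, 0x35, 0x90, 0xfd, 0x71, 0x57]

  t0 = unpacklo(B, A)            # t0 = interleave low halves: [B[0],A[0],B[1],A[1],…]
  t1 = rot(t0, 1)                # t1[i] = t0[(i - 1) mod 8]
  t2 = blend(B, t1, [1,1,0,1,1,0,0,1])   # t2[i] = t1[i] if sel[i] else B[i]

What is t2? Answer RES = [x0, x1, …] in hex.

t0 = [0x93, 0x11, 0xa6, 0xc7, 0x44, 0xc8, 0x35, 0xbb]
t1 = [0xbb, 0x93, 0x11, 0xa6, 0xc7, 0x44, 0xc8, 0x35]
t2 = [0xbb, 0x93, 0x44, 0xa6, 0xc7, 0xfd, 0x71, 0x35]

RES = [0xbb, 0x93, 0x44, 0xa6, 0xc7, 0xfd, 0x71, 0x35]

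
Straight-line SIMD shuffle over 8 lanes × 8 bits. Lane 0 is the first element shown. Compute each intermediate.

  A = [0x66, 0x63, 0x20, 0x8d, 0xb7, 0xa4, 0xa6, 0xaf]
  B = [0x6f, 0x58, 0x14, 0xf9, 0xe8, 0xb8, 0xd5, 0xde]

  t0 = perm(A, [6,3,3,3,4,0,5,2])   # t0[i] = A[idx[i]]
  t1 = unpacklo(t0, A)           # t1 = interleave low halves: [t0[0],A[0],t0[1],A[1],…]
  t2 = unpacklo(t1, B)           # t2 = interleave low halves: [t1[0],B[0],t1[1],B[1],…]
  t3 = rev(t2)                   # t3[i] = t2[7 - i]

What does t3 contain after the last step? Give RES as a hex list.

  t0: a6 8d 8d 8d b7 66 a4 20
  t1: a6 66 8d 63 8d 20 8d 8d
  t2: a6 6f 66 58 8d 14 63 f9
  t3: f9 63 14 8d 58 66 6f a6

RES = [ 0xf9  0x63  0x14  0x8d  0x58  0x66  0x6f  0xa6 ]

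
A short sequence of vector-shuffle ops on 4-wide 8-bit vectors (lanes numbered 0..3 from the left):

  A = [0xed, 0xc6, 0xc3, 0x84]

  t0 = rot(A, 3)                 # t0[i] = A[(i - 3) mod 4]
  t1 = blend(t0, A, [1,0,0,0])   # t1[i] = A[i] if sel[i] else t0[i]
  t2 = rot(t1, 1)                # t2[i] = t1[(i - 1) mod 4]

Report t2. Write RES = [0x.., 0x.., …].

  t0: c6 c3 84 ed
  t1: ed c3 84 ed
  t2: ed ed c3 84

RES = [0xed, 0xed, 0xc3, 0x84]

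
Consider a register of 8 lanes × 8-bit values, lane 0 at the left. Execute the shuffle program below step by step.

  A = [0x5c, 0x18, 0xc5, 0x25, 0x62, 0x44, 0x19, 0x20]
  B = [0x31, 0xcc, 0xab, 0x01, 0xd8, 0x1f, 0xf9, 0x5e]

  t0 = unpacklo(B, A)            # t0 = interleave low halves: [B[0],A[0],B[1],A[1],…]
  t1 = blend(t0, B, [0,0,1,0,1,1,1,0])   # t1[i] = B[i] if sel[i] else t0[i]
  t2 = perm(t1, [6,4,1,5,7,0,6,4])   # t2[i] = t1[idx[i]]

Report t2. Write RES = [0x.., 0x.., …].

RES = [ 0xf9  0xd8  0x5c  0x1f  0x25  0x31  0xf9  0xd8 ]

t0 = [0x31, 0x5c, 0xcc, 0x18, 0xab, 0xc5, 0x01, 0x25]
t1 = [0x31, 0x5c, 0xab, 0x18, 0xd8, 0x1f, 0xf9, 0x25]
t2 = [0xf9, 0xd8, 0x5c, 0x1f, 0x25, 0x31, 0xf9, 0xd8]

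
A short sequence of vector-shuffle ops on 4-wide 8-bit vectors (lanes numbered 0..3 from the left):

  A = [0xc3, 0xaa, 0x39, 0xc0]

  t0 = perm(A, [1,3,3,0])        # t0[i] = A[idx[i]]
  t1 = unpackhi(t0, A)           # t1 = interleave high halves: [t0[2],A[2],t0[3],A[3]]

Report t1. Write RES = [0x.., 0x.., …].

RES = [ 0xc0  0x39  0xc3  0xc0 ]

→ t0 |aa|c0|c0|c3|
→ t1 |c0|39|c3|c0|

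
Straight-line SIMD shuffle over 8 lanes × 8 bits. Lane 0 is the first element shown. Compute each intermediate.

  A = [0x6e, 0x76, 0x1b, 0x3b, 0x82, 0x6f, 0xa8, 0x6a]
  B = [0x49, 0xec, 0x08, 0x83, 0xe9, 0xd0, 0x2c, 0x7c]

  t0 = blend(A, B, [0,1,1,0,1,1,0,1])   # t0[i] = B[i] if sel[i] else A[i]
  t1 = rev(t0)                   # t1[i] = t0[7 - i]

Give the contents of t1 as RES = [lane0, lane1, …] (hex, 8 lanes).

RES = [ 0x7c  0xa8  0xd0  0xe9  0x3b  0x08  0xec  0x6e ]

→ t0 |6e|ec|08|3b|e9|d0|a8|7c|
→ t1 |7c|a8|d0|e9|3b|08|ec|6e|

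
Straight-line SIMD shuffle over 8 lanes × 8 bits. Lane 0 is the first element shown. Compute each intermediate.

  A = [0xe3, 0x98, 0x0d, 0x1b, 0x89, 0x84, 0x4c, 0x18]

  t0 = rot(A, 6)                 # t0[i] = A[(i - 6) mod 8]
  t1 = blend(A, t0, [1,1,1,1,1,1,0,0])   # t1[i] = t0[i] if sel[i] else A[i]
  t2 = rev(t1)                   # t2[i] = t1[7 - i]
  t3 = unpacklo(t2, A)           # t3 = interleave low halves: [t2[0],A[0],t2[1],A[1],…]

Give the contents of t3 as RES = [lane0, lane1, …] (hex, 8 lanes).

→ t0 |0d|1b|89|84|4c|18|e3|98|
→ t1 |0d|1b|89|84|4c|18|4c|18|
→ t2 |18|4c|18|4c|84|89|1b|0d|
→ t3 |18|e3|4c|98|18|0d|4c|1b|

RES = [0x18, 0xe3, 0x4c, 0x98, 0x18, 0x0d, 0x4c, 0x1b]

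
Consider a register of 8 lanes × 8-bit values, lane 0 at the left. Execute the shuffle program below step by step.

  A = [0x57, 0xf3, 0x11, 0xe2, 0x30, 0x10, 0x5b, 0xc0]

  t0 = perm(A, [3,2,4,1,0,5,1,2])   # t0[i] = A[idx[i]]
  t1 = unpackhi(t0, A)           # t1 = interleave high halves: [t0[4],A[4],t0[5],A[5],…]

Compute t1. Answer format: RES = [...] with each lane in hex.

t0 = [0xe2, 0x11, 0x30, 0xf3, 0x57, 0x10, 0xf3, 0x11]
t1 = [0x57, 0x30, 0x10, 0x10, 0xf3, 0x5b, 0x11, 0xc0]

RES = [ 0x57  0x30  0x10  0x10  0xf3  0x5b  0x11  0xc0 ]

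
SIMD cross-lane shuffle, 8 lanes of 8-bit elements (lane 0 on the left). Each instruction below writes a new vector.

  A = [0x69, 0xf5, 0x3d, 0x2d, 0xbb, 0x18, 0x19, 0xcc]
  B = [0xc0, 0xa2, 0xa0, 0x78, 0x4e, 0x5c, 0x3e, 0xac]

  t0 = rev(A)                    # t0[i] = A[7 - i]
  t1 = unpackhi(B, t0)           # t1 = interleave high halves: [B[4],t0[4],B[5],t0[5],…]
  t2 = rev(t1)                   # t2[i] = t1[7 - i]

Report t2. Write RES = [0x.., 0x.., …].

  t0: cc 19 18 bb 2d 3d f5 69
  t1: 4e 2d 5c 3d 3e f5 ac 69
  t2: 69 ac f5 3e 3d 5c 2d 4e

RES = [ 0x69  0xac  0xf5  0x3e  0x3d  0x5c  0x2d  0x4e ]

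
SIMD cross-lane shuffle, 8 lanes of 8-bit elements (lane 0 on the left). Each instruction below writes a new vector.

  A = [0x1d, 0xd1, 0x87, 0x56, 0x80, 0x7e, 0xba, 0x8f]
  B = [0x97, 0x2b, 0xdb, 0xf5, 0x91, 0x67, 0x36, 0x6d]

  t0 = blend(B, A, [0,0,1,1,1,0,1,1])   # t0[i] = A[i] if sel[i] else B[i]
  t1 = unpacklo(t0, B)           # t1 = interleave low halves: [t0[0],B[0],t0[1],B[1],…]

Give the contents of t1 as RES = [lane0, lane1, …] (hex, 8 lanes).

RES = [ 0x97  0x97  0x2b  0x2b  0x87  0xdb  0x56  0xf5 ]

t0 = [0x97, 0x2b, 0x87, 0x56, 0x80, 0x67, 0xba, 0x8f]
t1 = [0x97, 0x97, 0x2b, 0x2b, 0x87, 0xdb, 0x56, 0xf5]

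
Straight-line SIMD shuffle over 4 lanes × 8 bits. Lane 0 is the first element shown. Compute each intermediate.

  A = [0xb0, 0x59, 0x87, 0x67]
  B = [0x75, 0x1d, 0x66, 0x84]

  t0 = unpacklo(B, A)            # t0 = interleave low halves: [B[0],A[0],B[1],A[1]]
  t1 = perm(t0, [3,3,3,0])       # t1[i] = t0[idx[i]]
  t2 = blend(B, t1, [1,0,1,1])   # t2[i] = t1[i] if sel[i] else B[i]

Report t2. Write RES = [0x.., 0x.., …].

RES = [ 0x59  0x1d  0x59  0x75 ]

→ t0 |75|b0|1d|59|
→ t1 |59|59|59|75|
→ t2 |59|1d|59|75|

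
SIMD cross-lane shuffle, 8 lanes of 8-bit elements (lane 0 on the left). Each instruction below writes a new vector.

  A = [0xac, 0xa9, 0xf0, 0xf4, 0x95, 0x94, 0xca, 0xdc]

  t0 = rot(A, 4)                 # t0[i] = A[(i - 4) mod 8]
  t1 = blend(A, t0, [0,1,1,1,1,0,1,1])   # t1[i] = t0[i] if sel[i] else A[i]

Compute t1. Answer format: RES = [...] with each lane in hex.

  t0: 95 94 ca dc ac a9 f0 f4
  t1: ac 94 ca dc ac 94 f0 f4

RES = [ 0xac  0x94  0xca  0xdc  0xac  0x94  0xf0  0xf4 ]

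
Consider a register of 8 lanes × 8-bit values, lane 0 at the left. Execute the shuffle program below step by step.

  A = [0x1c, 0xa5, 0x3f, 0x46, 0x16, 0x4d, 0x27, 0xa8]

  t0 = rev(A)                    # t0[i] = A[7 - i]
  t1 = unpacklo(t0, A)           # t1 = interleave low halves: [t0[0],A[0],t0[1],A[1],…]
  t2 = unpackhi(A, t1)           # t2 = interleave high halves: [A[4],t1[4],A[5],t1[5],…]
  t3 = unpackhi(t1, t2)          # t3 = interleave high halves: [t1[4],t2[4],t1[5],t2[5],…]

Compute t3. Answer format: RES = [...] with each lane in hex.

t0 = [0xa8, 0x27, 0x4d, 0x16, 0x46, 0x3f, 0xa5, 0x1c]
t1 = [0xa8, 0x1c, 0x27, 0xa5, 0x4d, 0x3f, 0x16, 0x46]
t2 = [0x16, 0x4d, 0x4d, 0x3f, 0x27, 0x16, 0xa8, 0x46]
t3 = [0x4d, 0x27, 0x3f, 0x16, 0x16, 0xa8, 0x46, 0x46]

RES = [0x4d, 0x27, 0x3f, 0x16, 0x16, 0xa8, 0x46, 0x46]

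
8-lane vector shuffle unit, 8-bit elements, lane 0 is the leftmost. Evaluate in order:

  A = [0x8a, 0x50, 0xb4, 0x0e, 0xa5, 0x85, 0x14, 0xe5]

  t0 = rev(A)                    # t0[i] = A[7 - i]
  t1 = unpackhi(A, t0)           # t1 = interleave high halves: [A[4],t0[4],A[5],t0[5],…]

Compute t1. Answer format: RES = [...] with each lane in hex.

  t0: e5 14 85 a5 0e b4 50 8a
  t1: a5 0e 85 b4 14 50 e5 8a

RES = [ 0xa5  0x0e  0x85  0xb4  0x14  0x50  0xe5  0x8a ]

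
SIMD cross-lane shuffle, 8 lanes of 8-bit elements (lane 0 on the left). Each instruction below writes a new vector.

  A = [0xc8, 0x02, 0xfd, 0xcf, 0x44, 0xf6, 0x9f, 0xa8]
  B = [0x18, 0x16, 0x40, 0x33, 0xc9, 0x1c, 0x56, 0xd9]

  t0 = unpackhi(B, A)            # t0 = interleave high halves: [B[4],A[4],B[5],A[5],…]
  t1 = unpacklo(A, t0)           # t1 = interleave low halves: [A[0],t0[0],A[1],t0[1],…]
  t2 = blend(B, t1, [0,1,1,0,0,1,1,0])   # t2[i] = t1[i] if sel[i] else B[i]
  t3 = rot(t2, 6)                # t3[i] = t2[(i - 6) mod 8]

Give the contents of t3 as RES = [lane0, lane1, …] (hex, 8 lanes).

  t0: c9 44 1c f6 56 9f d9 a8
  t1: c8 c9 02 44 fd 1c cf f6
  t2: 18 c9 02 33 c9 1c cf d9
  t3: 02 33 c9 1c cf d9 18 c9

RES = [ 0x02  0x33  0xc9  0x1c  0xcf  0xd9  0x18  0xc9 ]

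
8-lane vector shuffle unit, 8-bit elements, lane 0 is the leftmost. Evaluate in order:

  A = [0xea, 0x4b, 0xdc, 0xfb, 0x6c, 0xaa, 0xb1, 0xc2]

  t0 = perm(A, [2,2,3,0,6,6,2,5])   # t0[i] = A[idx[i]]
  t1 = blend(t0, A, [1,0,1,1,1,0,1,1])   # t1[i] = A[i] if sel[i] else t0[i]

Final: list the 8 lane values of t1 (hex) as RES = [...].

RES = [ 0xea  0xdc  0xdc  0xfb  0x6c  0xb1  0xb1  0xc2 ]

→ t0 |dc|dc|fb|ea|b1|b1|dc|aa|
→ t1 |ea|dc|dc|fb|6c|b1|b1|c2|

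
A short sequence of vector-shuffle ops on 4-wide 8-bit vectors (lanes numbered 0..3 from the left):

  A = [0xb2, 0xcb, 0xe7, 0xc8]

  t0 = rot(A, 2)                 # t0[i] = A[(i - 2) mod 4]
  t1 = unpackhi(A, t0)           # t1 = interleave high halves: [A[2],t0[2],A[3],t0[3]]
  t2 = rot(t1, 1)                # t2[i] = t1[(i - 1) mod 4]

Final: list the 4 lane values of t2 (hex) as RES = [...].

t0 = [0xe7, 0xc8, 0xb2, 0xcb]
t1 = [0xe7, 0xb2, 0xc8, 0xcb]
t2 = [0xcb, 0xe7, 0xb2, 0xc8]

RES = [ 0xcb  0xe7  0xb2  0xc8 ]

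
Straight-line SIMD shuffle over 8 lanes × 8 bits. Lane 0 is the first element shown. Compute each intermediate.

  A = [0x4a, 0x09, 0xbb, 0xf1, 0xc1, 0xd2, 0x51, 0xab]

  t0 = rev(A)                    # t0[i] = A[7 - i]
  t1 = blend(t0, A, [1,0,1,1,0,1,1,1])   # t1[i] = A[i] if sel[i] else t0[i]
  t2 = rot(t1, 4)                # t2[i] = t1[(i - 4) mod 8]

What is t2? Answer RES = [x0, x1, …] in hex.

t0 = [0xab, 0x51, 0xd2, 0xc1, 0xf1, 0xbb, 0x09, 0x4a]
t1 = [0x4a, 0x51, 0xbb, 0xf1, 0xf1, 0xd2, 0x51, 0xab]
t2 = [0xf1, 0xd2, 0x51, 0xab, 0x4a, 0x51, 0xbb, 0xf1]

RES = [0xf1, 0xd2, 0x51, 0xab, 0x4a, 0x51, 0xbb, 0xf1]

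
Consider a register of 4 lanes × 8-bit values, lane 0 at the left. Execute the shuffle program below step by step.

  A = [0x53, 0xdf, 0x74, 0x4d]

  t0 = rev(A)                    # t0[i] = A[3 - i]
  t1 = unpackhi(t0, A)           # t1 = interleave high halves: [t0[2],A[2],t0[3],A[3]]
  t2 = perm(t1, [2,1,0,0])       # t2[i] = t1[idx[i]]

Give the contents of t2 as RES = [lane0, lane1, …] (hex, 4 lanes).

RES = [0x53, 0x74, 0xdf, 0xdf]

t0 = [0x4d, 0x74, 0xdf, 0x53]
t1 = [0xdf, 0x74, 0x53, 0x4d]
t2 = [0x53, 0x74, 0xdf, 0xdf]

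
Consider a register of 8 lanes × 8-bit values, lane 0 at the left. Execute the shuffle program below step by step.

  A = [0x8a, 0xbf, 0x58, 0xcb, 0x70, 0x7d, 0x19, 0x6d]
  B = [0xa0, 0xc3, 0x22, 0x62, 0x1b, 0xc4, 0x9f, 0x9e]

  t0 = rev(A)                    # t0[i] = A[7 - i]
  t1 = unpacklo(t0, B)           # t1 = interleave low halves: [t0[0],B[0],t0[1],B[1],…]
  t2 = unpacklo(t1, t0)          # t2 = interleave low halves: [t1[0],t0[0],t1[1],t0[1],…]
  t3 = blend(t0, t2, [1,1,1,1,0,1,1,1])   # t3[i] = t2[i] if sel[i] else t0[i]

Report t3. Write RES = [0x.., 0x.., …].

t0 = [0x6d, 0x19, 0x7d, 0x70, 0xcb, 0x58, 0xbf, 0x8a]
t1 = [0x6d, 0xa0, 0x19, 0xc3, 0x7d, 0x22, 0x70, 0x62]
t2 = [0x6d, 0x6d, 0xa0, 0x19, 0x19, 0x7d, 0xc3, 0x70]
t3 = [0x6d, 0x6d, 0xa0, 0x19, 0xcb, 0x7d, 0xc3, 0x70]

RES = [ 0x6d  0x6d  0xa0  0x19  0xcb  0x7d  0xc3  0x70 ]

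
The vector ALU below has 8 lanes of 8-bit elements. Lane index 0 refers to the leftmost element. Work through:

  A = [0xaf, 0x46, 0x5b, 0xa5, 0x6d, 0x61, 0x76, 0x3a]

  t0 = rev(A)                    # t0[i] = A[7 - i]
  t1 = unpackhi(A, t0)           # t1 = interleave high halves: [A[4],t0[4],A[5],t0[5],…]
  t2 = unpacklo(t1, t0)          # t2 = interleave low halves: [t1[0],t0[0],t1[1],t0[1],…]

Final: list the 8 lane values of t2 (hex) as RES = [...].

RES = [0x6d, 0x3a, 0xa5, 0x76, 0x61, 0x61, 0x5b, 0x6d]

t0 = [0x3a, 0x76, 0x61, 0x6d, 0xa5, 0x5b, 0x46, 0xaf]
t1 = [0x6d, 0xa5, 0x61, 0x5b, 0x76, 0x46, 0x3a, 0xaf]
t2 = [0x6d, 0x3a, 0xa5, 0x76, 0x61, 0x61, 0x5b, 0x6d]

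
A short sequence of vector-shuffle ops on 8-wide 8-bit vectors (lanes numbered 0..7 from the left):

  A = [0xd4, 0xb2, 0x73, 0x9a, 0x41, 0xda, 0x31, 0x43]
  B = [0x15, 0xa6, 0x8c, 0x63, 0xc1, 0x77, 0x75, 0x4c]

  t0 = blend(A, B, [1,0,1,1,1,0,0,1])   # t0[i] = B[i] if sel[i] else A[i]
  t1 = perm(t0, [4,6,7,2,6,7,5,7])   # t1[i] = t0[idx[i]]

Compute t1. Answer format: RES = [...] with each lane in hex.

RES = [ 0xc1  0x31  0x4c  0x8c  0x31  0x4c  0xda  0x4c ]

  t0: 15 b2 8c 63 c1 da 31 4c
  t1: c1 31 4c 8c 31 4c da 4c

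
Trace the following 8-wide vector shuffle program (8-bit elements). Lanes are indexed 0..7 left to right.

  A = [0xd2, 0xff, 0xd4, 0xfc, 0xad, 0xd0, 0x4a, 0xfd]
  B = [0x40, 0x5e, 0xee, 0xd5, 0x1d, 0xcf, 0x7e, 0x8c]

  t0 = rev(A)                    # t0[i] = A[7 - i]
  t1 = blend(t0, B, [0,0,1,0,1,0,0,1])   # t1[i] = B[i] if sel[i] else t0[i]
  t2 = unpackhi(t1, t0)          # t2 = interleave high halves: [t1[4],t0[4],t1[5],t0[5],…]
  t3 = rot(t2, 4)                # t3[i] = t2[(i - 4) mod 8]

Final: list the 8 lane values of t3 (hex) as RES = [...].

  t0: fd 4a d0 ad fc d4 ff d2
  t1: fd 4a ee ad 1d d4 ff 8c
  t2: 1d fc d4 d4 ff ff 8c d2
  t3: ff ff 8c d2 1d fc d4 d4

RES = [ 0xff  0xff  0x8c  0xd2  0x1d  0xfc  0xd4  0xd4 ]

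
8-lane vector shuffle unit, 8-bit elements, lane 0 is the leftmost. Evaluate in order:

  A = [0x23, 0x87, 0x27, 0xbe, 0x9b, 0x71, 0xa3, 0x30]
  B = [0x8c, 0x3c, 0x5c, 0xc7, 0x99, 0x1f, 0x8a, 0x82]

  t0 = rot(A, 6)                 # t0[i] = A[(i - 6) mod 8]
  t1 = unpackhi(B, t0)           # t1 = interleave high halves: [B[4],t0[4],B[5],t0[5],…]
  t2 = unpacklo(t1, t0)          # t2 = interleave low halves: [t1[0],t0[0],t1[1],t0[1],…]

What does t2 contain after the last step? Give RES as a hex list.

RES = [0x99, 0x27, 0xa3, 0xbe, 0x1f, 0x9b, 0x30, 0x71]

t0 = [0x27, 0xbe, 0x9b, 0x71, 0xa3, 0x30, 0x23, 0x87]
t1 = [0x99, 0xa3, 0x1f, 0x30, 0x8a, 0x23, 0x82, 0x87]
t2 = [0x99, 0x27, 0xa3, 0xbe, 0x1f, 0x9b, 0x30, 0x71]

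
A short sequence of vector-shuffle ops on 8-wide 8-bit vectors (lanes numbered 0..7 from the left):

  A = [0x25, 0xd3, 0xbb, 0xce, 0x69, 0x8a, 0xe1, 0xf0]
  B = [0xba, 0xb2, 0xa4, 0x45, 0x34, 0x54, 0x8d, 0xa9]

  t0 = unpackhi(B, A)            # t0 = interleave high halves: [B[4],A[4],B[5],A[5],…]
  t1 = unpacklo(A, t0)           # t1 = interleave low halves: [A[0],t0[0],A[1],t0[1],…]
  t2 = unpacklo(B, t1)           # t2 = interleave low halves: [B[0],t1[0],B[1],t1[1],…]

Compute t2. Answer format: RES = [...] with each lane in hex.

t0 = [0x34, 0x69, 0x54, 0x8a, 0x8d, 0xe1, 0xa9, 0xf0]
t1 = [0x25, 0x34, 0xd3, 0x69, 0xbb, 0x54, 0xce, 0x8a]
t2 = [0xba, 0x25, 0xb2, 0x34, 0xa4, 0xd3, 0x45, 0x69]

RES = [ 0xba  0x25  0xb2  0x34  0xa4  0xd3  0x45  0x69 ]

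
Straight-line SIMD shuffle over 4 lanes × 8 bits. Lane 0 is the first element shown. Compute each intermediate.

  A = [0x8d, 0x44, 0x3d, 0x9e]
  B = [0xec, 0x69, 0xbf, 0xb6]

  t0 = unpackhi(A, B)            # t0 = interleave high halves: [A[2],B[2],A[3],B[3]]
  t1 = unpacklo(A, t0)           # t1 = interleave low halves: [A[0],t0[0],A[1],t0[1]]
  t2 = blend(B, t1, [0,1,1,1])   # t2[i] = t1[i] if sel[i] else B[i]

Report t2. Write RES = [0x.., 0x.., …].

RES = [ 0xec  0x3d  0x44  0xbf ]

  t0: 3d bf 9e b6
  t1: 8d 3d 44 bf
  t2: ec 3d 44 bf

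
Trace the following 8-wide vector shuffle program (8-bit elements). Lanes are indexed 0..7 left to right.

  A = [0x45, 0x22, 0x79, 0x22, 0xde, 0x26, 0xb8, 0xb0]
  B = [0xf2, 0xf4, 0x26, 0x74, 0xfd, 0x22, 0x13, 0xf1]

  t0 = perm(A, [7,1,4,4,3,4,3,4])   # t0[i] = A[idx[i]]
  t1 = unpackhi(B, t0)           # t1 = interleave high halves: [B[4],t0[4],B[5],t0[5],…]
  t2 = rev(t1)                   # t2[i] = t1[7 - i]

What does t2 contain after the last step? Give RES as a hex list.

→ t0 |b0|22|de|de|22|de|22|de|
→ t1 |fd|22|22|de|13|22|f1|de|
→ t2 |de|f1|22|13|de|22|22|fd|

RES = [ 0xde  0xf1  0x22  0x13  0xde  0x22  0x22  0xfd ]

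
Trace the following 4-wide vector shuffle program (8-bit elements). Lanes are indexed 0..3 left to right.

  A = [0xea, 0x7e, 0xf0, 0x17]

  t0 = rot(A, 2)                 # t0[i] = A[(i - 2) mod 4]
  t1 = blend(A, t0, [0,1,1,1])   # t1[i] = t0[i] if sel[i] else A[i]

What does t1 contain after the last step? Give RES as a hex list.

RES = [0xea, 0x17, 0xea, 0x7e]

→ t0 |f0|17|ea|7e|
→ t1 |ea|17|ea|7e|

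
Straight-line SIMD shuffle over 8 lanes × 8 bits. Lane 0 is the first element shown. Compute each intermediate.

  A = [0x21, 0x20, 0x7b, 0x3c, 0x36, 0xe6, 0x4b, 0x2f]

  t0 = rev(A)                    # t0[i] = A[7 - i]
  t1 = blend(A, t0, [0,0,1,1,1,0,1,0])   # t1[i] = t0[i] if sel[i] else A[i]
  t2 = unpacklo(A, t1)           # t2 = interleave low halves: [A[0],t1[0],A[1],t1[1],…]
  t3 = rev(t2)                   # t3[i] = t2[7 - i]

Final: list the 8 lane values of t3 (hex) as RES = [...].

t0 = [0x2f, 0x4b, 0xe6, 0x36, 0x3c, 0x7b, 0x20, 0x21]
t1 = [0x21, 0x20, 0xe6, 0x36, 0x3c, 0xe6, 0x20, 0x2f]
t2 = [0x21, 0x21, 0x20, 0x20, 0x7b, 0xe6, 0x3c, 0x36]
t3 = [0x36, 0x3c, 0xe6, 0x7b, 0x20, 0x20, 0x21, 0x21]

RES = [ 0x36  0x3c  0xe6  0x7b  0x20  0x20  0x21  0x21 ]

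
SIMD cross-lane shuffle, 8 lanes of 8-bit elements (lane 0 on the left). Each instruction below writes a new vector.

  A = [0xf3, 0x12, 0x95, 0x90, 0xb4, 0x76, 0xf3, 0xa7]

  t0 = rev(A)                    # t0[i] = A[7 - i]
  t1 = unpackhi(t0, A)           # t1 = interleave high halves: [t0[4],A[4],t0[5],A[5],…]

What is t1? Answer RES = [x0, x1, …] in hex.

RES = [ 0x90  0xb4  0x95  0x76  0x12  0xf3  0xf3  0xa7 ]

t0 = [0xa7, 0xf3, 0x76, 0xb4, 0x90, 0x95, 0x12, 0xf3]
t1 = [0x90, 0xb4, 0x95, 0x76, 0x12, 0xf3, 0xf3, 0xa7]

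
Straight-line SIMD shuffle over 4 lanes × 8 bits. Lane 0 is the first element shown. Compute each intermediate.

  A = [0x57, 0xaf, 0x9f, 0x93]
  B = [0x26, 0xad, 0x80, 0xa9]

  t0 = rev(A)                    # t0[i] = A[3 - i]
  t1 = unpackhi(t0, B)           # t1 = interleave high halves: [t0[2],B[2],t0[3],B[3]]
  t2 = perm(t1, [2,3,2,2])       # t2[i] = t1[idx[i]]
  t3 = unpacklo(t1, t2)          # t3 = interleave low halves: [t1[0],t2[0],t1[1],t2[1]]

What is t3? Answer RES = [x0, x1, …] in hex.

t0 = [0x93, 0x9f, 0xaf, 0x57]
t1 = [0xaf, 0x80, 0x57, 0xa9]
t2 = [0x57, 0xa9, 0x57, 0x57]
t3 = [0xaf, 0x57, 0x80, 0xa9]

RES = [0xaf, 0x57, 0x80, 0xa9]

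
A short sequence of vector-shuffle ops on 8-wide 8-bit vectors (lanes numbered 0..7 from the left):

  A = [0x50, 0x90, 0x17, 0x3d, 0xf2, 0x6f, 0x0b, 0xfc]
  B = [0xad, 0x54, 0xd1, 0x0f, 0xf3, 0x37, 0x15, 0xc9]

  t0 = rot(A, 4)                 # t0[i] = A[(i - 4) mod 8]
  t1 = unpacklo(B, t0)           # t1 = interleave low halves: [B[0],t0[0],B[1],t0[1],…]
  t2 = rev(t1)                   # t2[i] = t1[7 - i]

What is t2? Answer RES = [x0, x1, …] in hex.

RES = [0xfc, 0x0f, 0x0b, 0xd1, 0x6f, 0x54, 0xf2, 0xad]

→ t0 |f2|6f|0b|fc|50|90|17|3d|
→ t1 |ad|f2|54|6f|d1|0b|0f|fc|
→ t2 |fc|0f|0b|d1|6f|54|f2|ad|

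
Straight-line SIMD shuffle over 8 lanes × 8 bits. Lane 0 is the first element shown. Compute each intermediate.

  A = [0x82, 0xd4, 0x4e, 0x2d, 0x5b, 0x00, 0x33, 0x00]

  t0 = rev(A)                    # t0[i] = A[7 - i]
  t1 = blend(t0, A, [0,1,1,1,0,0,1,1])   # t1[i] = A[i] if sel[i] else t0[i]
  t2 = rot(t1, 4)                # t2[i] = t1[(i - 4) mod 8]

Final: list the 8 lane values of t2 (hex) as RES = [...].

RES = [0x2d, 0x4e, 0x33, 0x00, 0x00, 0xd4, 0x4e, 0x2d]

→ t0 |00|33|00|5b|2d|4e|d4|82|
→ t1 |00|d4|4e|2d|2d|4e|33|00|
→ t2 |2d|4e|33|00|00|d4|4e|2d|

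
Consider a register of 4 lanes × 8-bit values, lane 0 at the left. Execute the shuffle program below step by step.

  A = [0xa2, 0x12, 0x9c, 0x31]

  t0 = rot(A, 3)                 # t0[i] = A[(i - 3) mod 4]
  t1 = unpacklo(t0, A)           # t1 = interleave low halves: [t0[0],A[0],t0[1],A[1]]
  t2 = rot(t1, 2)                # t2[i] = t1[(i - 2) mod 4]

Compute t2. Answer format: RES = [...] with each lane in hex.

RES = [ 0x9c  0x12  0x12  0xa2 ]

t0 = [0x12, 0x9c, 0x31, 0xa2]
t1 = [0x12, 0xa2, 0x9c, 0x12]
t2 = [0x9c, 0x12, 0x12, 0xa2]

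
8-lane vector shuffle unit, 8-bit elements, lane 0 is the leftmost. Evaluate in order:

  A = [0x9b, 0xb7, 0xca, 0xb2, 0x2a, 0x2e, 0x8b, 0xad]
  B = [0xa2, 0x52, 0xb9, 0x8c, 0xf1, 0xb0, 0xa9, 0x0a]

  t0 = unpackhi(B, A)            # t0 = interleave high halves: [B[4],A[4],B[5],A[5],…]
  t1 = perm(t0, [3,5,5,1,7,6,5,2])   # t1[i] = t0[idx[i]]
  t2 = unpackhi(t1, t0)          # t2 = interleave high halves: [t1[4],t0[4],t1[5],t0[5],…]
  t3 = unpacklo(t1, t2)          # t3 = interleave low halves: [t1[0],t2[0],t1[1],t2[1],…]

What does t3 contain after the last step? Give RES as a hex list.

t0 = [0xf1, 0x2a, 0xb0, 0x2e, 0xa9, 0x8b, 0x0a, 0xad]
t1 = [0x2e, 0x8b, 0x8b, 0x2a, 0xad, 0x0a, 0x8b, 0xb0]
t2 = [0xad, 0xa9, 0x0a, 0x8b, 0x8b, 0x0a, 0xb0, 0xad]
t3 = [0x2e, 0xad, 0x8b, 0xa9, 0x8b, 0x0a, 0x2a, 0x8b]

RES = [ 0x2e  0xad  0x8b  0xa9  0x8b  0x0a  0x2a  0x8b ]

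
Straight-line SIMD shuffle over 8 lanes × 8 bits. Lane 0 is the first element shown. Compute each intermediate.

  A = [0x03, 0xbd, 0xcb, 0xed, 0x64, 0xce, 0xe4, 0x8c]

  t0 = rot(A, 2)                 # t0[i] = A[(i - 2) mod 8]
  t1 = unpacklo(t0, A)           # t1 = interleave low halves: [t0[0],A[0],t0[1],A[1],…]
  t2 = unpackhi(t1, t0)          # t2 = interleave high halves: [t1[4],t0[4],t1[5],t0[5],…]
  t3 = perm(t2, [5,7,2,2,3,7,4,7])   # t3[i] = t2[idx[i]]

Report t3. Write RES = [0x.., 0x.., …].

t0 = [0xe4, 0x8c, 0x03, 0xbd, 0xcb, 0xed, 0x64, 0xce]
t1 = [0xe4, 0x03, 0x8c, 0xbd, 0x03, 0xcb, 0xbd, 0xed]
t2 = [0x03, 0xcb, 0xcb, 0xed, 0xbd, 0x64, 0xed, 0xce]
t3 = [0x64, 0xce, 0xcb, 0xcb, 0xed, 0xce, 0xbd, 0xce]

RES = [ 0x64  0xce  0xcb  0xcb  0xed  0xce  0xbd  0xce ]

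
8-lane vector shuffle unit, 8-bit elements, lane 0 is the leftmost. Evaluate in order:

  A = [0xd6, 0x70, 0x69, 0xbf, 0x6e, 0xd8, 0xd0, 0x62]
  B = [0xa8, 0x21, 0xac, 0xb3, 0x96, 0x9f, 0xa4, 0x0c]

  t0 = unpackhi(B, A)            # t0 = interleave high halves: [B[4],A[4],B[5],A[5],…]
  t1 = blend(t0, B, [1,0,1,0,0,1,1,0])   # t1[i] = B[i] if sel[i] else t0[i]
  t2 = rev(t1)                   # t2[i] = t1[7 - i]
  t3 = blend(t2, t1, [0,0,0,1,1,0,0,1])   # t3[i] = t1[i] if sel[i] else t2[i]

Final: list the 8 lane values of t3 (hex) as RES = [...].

RES = [0x62, 0xa4, 0x9f, 0xd8, 0xa4, 0xac, 0x6e, 0x62]

→ t0 |96|6e|9f|d8|a4|d0|0c|62|
→ t1 |a8|6e|ac|d8|a4|9f|a4|62|
→ t2 |62|a4|9f|a4|d8|ac|6e|a8|
→ t3 |62|a4|9f|d8|a4|ac|6e|62|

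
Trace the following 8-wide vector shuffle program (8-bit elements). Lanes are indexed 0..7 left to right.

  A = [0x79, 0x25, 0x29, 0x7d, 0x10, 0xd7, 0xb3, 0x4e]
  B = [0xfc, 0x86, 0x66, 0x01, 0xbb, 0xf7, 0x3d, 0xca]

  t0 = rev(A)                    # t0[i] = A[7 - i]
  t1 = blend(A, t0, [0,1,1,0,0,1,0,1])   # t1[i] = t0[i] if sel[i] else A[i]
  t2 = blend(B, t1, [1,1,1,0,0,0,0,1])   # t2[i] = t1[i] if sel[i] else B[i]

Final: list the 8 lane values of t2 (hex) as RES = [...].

RES = [0x79, 0xb3, 0xd7, 0x01, 0xbb, 0xf7, 0x3d, 0x79]

t0 = [0x4e, 0xb3, 0xd7, 0x10, 0x7d, 0x29, 0x25, 0x79]
t1 = [0x79, 0xb3, 0xd7, 0x7d, 0x10, 0x29, 0xb3, 0x79]
t2 = [0x79, 0xb3, 0xd7, 0x01, 0xbb, 0xf7, 0x3d, 0x79]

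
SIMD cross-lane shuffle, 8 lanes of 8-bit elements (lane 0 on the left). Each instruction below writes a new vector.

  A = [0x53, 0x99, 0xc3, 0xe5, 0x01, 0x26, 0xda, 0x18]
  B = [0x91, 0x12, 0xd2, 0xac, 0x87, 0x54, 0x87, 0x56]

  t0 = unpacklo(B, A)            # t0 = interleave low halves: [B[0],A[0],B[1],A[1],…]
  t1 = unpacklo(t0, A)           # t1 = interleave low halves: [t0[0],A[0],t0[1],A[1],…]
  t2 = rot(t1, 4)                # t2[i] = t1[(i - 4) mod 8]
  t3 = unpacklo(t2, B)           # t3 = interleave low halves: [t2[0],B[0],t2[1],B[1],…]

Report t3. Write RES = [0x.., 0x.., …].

t0 = [0x91, 0x53, 0x12, 0x99, 0xd2, 0xc3, 0xac, 0xe5]
t1 = [0x91, 0x53, 0x53, 0x99, 0x12, 0xc3, 0x99, 0xe5]
t2 = [0x12, 0xc3, 0x99, 0xe5, 0x91, 0x53, 0x53, 0x99]
t3 = [0x12, 0x91, 0xc3, 0x12, 0x99, 0xd2, 0xe5, 0xac]

RES = [0x12, 0x91, 0xc3, 0x12, 0x99, 0xd2, 0xe5, 0xac]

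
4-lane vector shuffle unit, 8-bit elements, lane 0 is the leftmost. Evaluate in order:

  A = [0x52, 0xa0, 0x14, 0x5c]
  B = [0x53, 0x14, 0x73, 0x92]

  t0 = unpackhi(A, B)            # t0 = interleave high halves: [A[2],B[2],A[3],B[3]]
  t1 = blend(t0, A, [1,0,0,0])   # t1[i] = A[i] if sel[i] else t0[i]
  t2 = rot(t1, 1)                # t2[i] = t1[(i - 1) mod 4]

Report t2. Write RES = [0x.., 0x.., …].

→ t0 |14|73|5c|92|
→ t1 |52|73|5c|92|
→ t2 |92|52|73|5c|

RES = [ 0x92  0x52  0x73  0x5c ]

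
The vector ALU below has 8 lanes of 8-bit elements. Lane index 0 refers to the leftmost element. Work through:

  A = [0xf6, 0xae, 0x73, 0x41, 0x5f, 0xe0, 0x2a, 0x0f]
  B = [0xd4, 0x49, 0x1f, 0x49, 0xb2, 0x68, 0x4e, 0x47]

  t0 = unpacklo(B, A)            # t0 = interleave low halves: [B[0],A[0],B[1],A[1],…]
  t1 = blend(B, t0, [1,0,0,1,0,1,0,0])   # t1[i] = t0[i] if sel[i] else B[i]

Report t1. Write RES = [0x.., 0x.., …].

RES = [0xd4, 0x49, 0x1f, 0xae, 0xb2, 0x73, 0x4e, 0x47]

  t0: d4 f6 49 ae 1f 73 49 41
  t1: d4 49 1f ae b2 73 4e 47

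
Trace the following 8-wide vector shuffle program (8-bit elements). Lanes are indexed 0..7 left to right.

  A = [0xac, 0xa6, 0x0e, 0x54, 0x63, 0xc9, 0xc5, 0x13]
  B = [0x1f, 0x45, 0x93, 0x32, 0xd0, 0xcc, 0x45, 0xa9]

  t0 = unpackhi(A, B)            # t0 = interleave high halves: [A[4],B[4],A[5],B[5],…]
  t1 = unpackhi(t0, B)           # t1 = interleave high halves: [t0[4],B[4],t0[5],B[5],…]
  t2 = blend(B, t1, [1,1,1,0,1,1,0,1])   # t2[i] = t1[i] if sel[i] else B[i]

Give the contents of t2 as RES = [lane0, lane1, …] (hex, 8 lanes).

RES = [0xc5, 0xd0, 0x45, 0x32, 0x13, 0x45, 0x45, 0xa9]

t0 = [0x63, 0xd0, 0xc9, 0xcc, 0xc5, 0x45, 0x13, 0xa9]
t1 = [0xc5, 0xd0, 0x45, 0xcc, 0x13, 0x45, 0xa9, 0xa9]
t2 = [0xc5, 0xd0, 0x45, 0x32, 0x13, 0x45, 0x45, 0xa9]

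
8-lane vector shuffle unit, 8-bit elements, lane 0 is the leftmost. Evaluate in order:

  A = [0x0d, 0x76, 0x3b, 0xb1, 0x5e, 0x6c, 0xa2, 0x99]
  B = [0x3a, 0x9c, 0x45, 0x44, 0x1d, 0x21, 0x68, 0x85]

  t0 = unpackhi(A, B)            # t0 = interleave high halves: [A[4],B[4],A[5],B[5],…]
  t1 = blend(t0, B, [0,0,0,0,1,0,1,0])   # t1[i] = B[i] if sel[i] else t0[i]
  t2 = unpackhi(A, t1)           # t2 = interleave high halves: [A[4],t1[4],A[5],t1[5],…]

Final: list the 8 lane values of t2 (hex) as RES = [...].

  t0: 5e 1d 6c 21 a2 68 99 85
  t1: 5e 1d 6c 21 1d 68 68 85
  t2: 5e 1d 6c 68 a2 68 99 85

RES = [0x5e, 0x1d, 0x6c, 0x68, 0xa2, 0x68, 0x99, 0x85]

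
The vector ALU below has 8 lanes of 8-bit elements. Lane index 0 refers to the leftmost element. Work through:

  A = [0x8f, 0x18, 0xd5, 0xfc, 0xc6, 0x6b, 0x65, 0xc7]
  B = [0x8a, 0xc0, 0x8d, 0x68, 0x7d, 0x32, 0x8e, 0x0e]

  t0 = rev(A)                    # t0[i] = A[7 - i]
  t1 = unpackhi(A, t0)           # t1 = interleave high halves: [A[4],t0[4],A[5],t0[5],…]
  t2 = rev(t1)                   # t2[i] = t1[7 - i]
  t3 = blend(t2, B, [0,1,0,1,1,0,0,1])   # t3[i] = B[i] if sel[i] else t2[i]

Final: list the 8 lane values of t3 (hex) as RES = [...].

RES = [ 0x8f  0xc0  0x18  0x68  0x7d  0x6b  0xfc  0x0e ]

→ t0 |c7|65|6b|c6|fc|d5|18|8f|
→ t1 |c6|fc|6b|d5|65|18|c7|8f|
→ t2 |8f|c7|18|65|d5|6b|fc|c6|
→ t3 |8f|c0|18|68|7d|6b|fc|0e|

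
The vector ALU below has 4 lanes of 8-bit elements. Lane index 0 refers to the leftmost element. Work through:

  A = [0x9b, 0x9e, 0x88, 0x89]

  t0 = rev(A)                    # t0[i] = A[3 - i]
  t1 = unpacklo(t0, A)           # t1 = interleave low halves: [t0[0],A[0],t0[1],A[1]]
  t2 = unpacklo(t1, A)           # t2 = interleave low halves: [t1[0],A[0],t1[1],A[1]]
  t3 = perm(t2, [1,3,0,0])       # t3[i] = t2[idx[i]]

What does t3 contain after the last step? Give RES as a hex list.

  t0: 89 88 9e 9b
  t1: 89 9b 88 9e
  t2: 89 9b 9b 9e
  t3: 9b 9e 89 89

RES = [ 0x9b  0x9e  0x89  0x89 ]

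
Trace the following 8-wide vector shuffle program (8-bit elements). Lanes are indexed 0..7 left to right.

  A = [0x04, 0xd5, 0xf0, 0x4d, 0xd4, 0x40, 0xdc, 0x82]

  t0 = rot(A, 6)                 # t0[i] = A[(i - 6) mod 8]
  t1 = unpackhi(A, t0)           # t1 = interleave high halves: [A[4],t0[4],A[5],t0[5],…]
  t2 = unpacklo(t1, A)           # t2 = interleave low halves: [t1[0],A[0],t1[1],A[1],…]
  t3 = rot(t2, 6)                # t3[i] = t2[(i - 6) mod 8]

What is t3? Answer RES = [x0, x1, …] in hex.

t0 = [0xf0, 0x4d, 0xd4, 0x40, 0xdc, 0x82, 0x04, 0xd5]
t1 = [0xd4, 0xdc, 0x40, 0x82, 0xdc, 0x04, 0x82, 0xd5]
t2 = [0xd4, 0x04, 0xdc, 0xd5, 0x40, 0xf0, 0x82, 0x4d]
t3 = [0xdc, 0xd5, 0x40, 0xf0, 0x82, 0x4d, 0xd4, 0x04]

RES = [0xdc, 0xd5, 0x40, 0xf0, 0x82, 0x4d, 0xd4, 0x04]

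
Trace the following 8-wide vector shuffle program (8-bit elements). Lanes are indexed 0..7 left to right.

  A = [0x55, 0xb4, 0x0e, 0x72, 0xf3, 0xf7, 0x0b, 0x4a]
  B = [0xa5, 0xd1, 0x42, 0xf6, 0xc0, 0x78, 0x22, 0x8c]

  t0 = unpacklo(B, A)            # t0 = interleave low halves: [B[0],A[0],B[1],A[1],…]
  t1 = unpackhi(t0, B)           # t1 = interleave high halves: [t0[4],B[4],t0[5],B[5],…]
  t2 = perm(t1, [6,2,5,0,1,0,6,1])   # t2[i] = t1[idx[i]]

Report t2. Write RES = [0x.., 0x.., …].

  t0: a5 55 d1 b4 42 0e f6 72
  t1: 42 c0 0e 78 f6 22 72 8c
  t2: 72 0e 22 42 c0 42 72 c0

RES = [0x72, 0x0e, 0x22, 0x42, 0xc0, 0x42, 0x72, 0xc0]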